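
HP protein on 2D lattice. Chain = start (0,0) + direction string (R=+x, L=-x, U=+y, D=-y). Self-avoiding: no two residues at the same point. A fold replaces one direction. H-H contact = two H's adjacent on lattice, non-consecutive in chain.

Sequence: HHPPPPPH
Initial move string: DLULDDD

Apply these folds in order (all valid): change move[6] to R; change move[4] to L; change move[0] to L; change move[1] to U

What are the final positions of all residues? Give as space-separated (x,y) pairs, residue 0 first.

Answer: (0,0) (-1,0) (-1,1) (-1,2) (-2,2) (-3,2) (-3,1) (-2,1)

Derivation:
Initial moves: DLULDDD
Fold: move[6]->R => DLULDDR (positions: [(0, 0), (0, -1), (-1, -1), (-1, 0), (-2, 0), (-2, -1), (-2, -2), (-1, -2)])
Fold: move[4]->L => DLULLDR (positions: [(0, 0), (0, -1), (-1, -1), (-1, 0), (-2, 0), (-3, 0), (-3, -1), (-2, -1)])
Fold: move[0]->L => LLULLDR (positions: [(0, 0), (-1, 0), (-2, 0), (-2, 1), (-3, 1), (-4, 1), (-4, 0), (-3, 0)])
Fold: move[1]->U => LUULLDR (positions: [(0, 0), (-1, 0), (-1, 1), (-1, 2), (-2, 2), (-3, 2), (-3, 1), (-2, 1)])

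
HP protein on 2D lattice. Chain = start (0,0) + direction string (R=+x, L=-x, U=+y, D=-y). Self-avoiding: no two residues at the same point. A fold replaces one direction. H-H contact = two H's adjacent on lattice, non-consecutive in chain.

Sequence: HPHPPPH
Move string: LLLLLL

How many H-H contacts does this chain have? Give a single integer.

Answer: 0

Derivation:
Positions: [(0, 0), (-1, 0), (-2, 0), (-3, 0), (-4, 0), (-5, 0), (-6, 0)]
No H-H contacts found.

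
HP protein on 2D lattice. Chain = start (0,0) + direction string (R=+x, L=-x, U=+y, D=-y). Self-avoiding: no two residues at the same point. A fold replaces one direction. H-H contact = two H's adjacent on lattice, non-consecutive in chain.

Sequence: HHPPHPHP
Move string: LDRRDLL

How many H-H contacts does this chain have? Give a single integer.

Answer: 0

Derivation:
Positions: [(0, 0), (-1, 0), (-1, -1), (0, -1), (1, -1), (1, -2), (0, -2), (-1, -2)]
No H-H contacts found.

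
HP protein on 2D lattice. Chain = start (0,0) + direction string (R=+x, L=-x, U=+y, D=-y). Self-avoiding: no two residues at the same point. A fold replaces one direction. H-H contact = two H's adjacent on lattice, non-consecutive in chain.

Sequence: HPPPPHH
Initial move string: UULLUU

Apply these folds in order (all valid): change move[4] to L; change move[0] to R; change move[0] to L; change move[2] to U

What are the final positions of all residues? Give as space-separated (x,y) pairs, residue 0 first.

Answer: (0,0) (-1,0) (-1,1) (-1,2) (-2,2) (-3,2) (-3,3)

Derivation:
Initial moves: UULLUU
Fold: move[4]->L => UULLLU (positions: [(0, 0), (0, 1), (0, 2), (-1, 2), (-2, 2), (-3, 2), (-3, 3)])
Fold: move[0]->R => RULLLU (positions: [(0, 0), (1, 0), (1, 1), (0, 1), (-1, 1), (-2, 1), (-2, 2)])
Fold: move[0]->L => LULLLU (positions: [(0, 0), (-1, 0), (-1, 1), (-2, 1), (-3, 1), (-4, 1), (-4, 2)])
Fold: move[2]->U => LUULLU (positions: [(0, 0), (-1, 0), (-1, 1), (-1, 2), (-2, 2), (-3, 2), (-3, 3)])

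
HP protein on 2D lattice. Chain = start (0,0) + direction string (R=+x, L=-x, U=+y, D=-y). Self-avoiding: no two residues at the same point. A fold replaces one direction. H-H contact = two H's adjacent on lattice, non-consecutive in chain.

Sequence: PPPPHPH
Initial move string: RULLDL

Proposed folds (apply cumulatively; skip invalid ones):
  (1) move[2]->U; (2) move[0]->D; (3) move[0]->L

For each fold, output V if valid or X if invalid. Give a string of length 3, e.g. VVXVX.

Initial: RULLDL -> [(0, 0), (1, 0), (1, 1), (0, 1), (-1, 1), (-1, 0), (-2, 0)]
Fold 1: move[2]->U => RUULDL VALID
Fold 2: move[0]->D => DUULDL INVALID (collision), skipped
Fold 3: move[0]->L => LUULDL VALID

Answer: VXV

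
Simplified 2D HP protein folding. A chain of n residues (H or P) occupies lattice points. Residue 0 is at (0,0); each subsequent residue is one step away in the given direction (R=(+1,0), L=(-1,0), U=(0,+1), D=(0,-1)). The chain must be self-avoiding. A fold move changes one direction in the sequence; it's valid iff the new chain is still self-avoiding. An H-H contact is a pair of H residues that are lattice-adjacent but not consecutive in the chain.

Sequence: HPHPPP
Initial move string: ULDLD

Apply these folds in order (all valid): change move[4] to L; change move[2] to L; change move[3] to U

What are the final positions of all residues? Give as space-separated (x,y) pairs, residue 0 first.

Initial moves: ULDLD
Fold: move[4]->L => ULDLL (positions: [(0, 0), (0, 1), (-1, 1), (-1, 0), (-2, 0), (-3, 0)])
Fold: move[2]->L => ULLLL (positions: [(0, 0), (0, 1), (-1, 1), (-2, 1), (-3, 1), (-4, 1)])
Fold: move[3]->U => ULLUL (positions: [(0, 0), (0, 1), (-1, 1), (-2, 1), (-2, 2), (-3, 2)])

Answer: (0,0) (0,1) (-1,1) (-2,1) (-2,2) (-3,2)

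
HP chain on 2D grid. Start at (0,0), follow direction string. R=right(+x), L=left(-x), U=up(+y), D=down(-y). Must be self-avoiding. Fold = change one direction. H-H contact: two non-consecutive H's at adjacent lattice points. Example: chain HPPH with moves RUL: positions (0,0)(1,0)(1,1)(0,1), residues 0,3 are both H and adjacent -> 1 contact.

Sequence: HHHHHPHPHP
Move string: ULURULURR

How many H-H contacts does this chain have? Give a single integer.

Positions: [(0, 0), (0, 1), (-1, 1), (-1, 2), (0, 2), (0, 3), (-1, 3), (-1, 4), (0, 4), (1, 4)]
H-H contact: residue 1 @(0,1) - residue 4 @(0, 2)
H-H contact: residue 3 @(-1,2) - residue 6 @(-1, 3)

Answer: 2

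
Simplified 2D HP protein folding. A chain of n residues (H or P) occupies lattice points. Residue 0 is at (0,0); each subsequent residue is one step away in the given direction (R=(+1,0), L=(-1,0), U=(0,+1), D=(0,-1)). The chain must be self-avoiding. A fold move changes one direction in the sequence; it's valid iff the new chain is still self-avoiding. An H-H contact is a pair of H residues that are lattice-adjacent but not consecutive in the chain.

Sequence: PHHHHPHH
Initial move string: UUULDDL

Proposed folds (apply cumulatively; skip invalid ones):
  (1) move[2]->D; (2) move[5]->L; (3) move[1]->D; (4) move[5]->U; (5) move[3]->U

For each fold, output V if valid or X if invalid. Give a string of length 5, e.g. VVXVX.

Initial: UUULDDL -> [(0, 0), (0, 1), (0, 2), (0, 3), (-1, 3), (-1, 2), (-1, 1), (-2, 1)]
Fold 1: move[2]->D => UUDLDDL INVALID (collision), skipped
Fold 2: move[5]->L => UUULDLL VALID
Fold 3: move[1]->D => UDULDLL INVALID (collision), skipped
Fold 4: move[5]->U => UUULDUL INVALID (collision), skipped
Fold 5: move[3]->U => UUUUDLL INVALID (collision), skipped

Answer: XVXXX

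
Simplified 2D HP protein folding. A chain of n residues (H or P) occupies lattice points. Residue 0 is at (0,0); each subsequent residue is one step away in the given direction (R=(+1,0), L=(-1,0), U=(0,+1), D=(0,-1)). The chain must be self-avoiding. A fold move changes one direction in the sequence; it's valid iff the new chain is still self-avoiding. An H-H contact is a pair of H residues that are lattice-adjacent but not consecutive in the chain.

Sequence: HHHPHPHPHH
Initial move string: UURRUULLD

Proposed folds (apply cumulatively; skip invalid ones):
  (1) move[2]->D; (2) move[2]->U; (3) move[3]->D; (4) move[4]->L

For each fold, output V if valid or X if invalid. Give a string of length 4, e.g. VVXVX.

Initial: UURRUULLD -> [(0, 0), (0, 1), (0, 2), (1, 2), (2, 2), (2, 3), (2, 4), (1, 4), (0, 4), (0, 3)]
Fold 1: move[2]->D => UUDRUULLD INVALID (collision), skipped
Fold 2: move[2]->U => UUURUULLD VALID
Fold 3: move[3]->D => UUUDUULLD INVALID (collision), skipped
Fold 4: move[4]->L => UUURLULLD INVALID (collision), skipped

Answer: XVXX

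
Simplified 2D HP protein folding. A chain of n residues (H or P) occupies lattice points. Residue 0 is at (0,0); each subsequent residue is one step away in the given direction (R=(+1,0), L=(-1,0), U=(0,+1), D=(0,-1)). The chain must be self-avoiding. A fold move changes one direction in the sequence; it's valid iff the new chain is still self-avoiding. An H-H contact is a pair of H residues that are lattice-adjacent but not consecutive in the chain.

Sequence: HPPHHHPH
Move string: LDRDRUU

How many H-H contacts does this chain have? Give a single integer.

Positions: [(0, 0), (-1, 0), (-1, -1), (0, -1), (0, -2), (1, -2), (1, -1), (1, 0)]
H-H contact: residue 0 @(0,0) - residue 7 @(1, 0)
H-H contact: residue 0 @(0,0) - residue 3 @(0, -1)

Answer: 2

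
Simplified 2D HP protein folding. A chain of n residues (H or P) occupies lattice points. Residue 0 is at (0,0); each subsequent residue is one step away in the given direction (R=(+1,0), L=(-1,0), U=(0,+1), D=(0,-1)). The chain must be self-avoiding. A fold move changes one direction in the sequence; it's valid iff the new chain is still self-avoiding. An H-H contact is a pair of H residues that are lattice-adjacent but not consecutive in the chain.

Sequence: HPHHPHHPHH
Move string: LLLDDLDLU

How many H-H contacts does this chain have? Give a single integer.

Answer: 1

Derivation:
Positions: [(0, 0), (-1, 0), (-2, 0), (-3, 0), (-3, -1), (-3, -2), (-4, -2), (-4, -3), (-5, -3), (-5, -2)]
H-H contact: residue 6 @(-4,-2) - residue 9 @(-5, -2)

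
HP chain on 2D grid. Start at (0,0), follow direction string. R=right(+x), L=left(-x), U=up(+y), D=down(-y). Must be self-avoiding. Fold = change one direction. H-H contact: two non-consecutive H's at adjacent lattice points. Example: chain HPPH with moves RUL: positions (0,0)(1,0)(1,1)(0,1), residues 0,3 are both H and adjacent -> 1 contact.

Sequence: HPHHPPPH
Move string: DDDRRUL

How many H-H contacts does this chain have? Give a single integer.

Answer: 1

Derivation:
Positions: [(0, 0), (0, -1), (0, -2), (0, -3), (1, -3), (2, -3), (2, -2), (1, -2)]
H-H contact: residue 2 @(0,-2) - residue 7 @(1, -2)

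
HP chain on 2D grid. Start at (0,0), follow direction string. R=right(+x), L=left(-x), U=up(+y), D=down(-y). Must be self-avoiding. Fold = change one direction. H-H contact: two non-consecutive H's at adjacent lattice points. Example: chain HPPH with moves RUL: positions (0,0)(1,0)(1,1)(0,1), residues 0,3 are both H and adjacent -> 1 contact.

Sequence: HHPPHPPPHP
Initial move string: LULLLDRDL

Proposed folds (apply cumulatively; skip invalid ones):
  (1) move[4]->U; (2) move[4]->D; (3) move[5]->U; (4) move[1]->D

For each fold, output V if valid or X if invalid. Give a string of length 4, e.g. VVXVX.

Answer: XVXV

Derivation:
Initial: LULLLDRDL -> [(0, 0), (-1, 0), (-1, 1), (-2, 1), (-3, 1), (-4, 1), (-4, 0), (-3, 0), (-3, -1), (-4, -1)]
Fold 1: move[4]->U => LULLUDRDL INVALID (collision), skipped
Fold 2: move[4]->D => LULLDDRDL VALID
Fold 3: move[5]->U => LULLDURDL INVALID (collision), skipped
Fold 4: move[1]->D => LDLLDDRDL VALID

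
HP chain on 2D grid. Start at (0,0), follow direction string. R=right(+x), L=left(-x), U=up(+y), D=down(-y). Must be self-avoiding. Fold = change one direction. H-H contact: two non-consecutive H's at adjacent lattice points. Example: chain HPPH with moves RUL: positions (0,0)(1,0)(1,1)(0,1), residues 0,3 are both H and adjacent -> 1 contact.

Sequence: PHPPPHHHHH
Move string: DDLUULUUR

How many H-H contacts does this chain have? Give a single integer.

Positions: [(0, 0), (0, -1), (0, -2), (-1, -2), (-1, -1), (-1, 0), (-2, 0), (-2, 1), (-2, 2), (-1, 2)]
No H-H contacts found.

Answer: 0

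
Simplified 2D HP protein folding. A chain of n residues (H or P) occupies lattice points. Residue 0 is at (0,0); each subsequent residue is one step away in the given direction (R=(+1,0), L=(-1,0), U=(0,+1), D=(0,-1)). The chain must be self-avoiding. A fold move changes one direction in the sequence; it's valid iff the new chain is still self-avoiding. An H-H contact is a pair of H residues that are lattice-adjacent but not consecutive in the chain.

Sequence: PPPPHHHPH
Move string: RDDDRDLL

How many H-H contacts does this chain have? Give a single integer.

Positions: [(0, 0), (1, 0), (1, -1), (1, -2), (1, -3), (2, -3), (2, -4), (1, -4), (0, -4)]
No H-H contacts found.

Answer: 0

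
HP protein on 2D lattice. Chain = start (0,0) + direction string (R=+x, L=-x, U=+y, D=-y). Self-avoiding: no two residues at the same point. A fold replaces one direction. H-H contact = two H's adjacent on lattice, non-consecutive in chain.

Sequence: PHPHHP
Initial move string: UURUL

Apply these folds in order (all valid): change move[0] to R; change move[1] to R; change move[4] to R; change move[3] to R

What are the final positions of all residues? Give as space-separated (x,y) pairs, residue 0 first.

Answer: (0,0) (1,0) (2,0) (3,0) (4,0) (5,0)

Derivation:
Initial moves: UURUL
Fold: move[0]->R => RURUL (positions: [(0, 0), (1, 0), (1, 1), (2, 1), (2, 2), (1, 2)])
Fold: move[1]->R => RRRUL (positions: [(0, 0), (1, 0), (2, 0), (3, 0), (3, 1), (2, 1)])
Fold: move[4]->R => RRRUR (positions: [(0, 0), (1, 0), (2, 0), (3, 0), (3, 1), (4, 1)])
Fold: move[3]->R => RRRRR (positions: [(0, 0), (1, 0), (2, 0), (3, 0), (4, 0), (5, 0)])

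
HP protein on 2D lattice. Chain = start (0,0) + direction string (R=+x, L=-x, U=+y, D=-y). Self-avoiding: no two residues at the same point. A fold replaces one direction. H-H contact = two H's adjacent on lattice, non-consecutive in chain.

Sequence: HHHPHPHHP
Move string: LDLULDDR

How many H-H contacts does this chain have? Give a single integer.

Answer: 1

Derivation:
Positions: [(0, 0), (-1, 0), (-1, -1), (-2, -1), (-2, 0), (-3, 0), (-3, -1), (-3, -2), (-2, -2)]
H-H contact: residue 1 @(-1,0) - residue 4 @(-2, 0)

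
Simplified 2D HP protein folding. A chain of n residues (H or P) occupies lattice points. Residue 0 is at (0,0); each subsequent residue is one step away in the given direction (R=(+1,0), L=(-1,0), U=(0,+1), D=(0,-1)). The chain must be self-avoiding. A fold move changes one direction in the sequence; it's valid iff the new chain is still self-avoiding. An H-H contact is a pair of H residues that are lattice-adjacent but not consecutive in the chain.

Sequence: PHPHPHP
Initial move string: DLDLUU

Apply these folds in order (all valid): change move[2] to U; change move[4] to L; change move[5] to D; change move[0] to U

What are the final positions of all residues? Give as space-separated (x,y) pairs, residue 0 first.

Initial moves: DLDLUU
Fold: move[2]->U => DLULUU (positions: [(0, 0), (0, -1), (-1, -1), (-1, 0), (-2, 0), (-2, 1), (-2, 2)])
Fold: move[4]->L => DLULLU (positions: [(0, 0), (0, -1), (-1, -1), (-1, 0), (-2, 0), (-3, 0), (-3, 1)])
Fold: move[5]->D => DLULLD (positions: [(0, 0), (0, -1), (-1, -1), (-1, 0), (-2, 0), (-3, 0), (-3, -1)])
Fold: move[0]->U => ULULLD (positions: [(0, 0), (0, 1), (-1, 1), (-1, 2), (-2, 2), (-3, 2), (-3, 1)])

Answer: (0,0) (0,1) (-1,1) (-1,2) (-2,2) (-3,2) (-3,1)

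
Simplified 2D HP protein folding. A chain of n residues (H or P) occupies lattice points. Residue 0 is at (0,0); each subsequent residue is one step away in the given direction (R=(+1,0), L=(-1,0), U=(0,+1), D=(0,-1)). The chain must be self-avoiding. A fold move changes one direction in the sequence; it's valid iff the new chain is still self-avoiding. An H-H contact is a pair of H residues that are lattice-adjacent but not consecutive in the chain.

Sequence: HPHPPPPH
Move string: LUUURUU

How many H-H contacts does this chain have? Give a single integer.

Positions: [(0, 0), (-1, 0), (-1, 1), (-1, 2), (-1, 3), (0, 3), (0, 4), (0, 5)]
No H-H contacts found.

Answer: 0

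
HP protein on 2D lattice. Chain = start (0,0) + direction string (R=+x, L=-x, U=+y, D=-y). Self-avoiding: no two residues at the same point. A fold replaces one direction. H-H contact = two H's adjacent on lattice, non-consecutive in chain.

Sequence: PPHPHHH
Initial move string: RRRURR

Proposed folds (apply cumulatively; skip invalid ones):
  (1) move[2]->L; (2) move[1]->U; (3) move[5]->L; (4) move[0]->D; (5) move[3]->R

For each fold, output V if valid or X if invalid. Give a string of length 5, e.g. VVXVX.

Initial: RRRURR -> [(0, 0), (1, 0), (2, 0), (3, 0), (3, 1), (4, 1), (5, 1)]
Fold 1: move[2]->L => RRLURR INVALID (collision), skipped
Fold 2: move[1]->U => RURURR VALID
Fold 3: move[5]->L => RURURL INVALID (collision), skipped
Fold 4: move[0]->D => DURURR INVALID (collision), skipped
Fold 5: move[3]->R => RURRRR VALID

Answer: XVXXV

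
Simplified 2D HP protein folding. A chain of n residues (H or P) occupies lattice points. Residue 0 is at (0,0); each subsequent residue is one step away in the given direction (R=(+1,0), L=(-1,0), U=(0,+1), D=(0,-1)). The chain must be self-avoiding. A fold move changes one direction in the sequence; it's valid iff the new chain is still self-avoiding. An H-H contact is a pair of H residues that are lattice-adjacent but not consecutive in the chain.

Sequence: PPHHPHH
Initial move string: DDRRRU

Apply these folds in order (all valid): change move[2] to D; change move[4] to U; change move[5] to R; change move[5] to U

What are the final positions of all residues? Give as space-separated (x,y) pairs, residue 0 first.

Answer: (0,0) (0,-1) (0,-2) (0,-3) (1,-3) (1,-2) (1,-1)

Derivation:
Initial moves: DDRRRU
Fold: move[2]->D => DDDRRU (positions: [(0, 0), (0, -1), (0, -2), (0, -3), (1, -3), (2, -3), (2, -2)])
Fold: move[4]->U => DDDRUU (positions: [(0, 0), (0, -1), (0, -2), (0, -3), (1, -3), (1, -2), (1, -1)])
Fold: move[5]->R => DDDRUR (positions: [(0, 0), (0, -1), (0, -2), (0, -3), (1, -3), (1, -2), (2, -2)])
Fold: move[5]->U => DDDRUU (positions: [(0, 0), (0, -1), (0, -2), (0, -3), (1, -3), (1, -2), (1, -1)])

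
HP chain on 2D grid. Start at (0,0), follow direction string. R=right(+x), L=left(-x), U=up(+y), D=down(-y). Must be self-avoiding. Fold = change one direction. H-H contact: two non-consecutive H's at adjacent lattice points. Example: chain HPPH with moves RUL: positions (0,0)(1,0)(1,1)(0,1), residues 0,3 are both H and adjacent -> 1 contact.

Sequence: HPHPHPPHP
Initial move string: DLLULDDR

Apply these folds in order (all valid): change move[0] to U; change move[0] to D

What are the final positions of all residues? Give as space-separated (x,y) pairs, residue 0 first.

Initial moves: DLLULDDR
Fold: move[0]->U => ULLULDDR (positions: [(0, 0), (0, 1), (-1, 1), (-2, 1), (-2, 2), (-3, 2), (-3, 1), (-3, 0), (-2, 0)])
Fold: move[0]->D => DLLULDDR (positions: [(0, 0), (0, -1), (-1, -1), (-2, -1), (-2, 0), (-3, 0), (-3, -1), (-3, -2), (-2, -2)])

Answer: (0,0) (0,-1) (-1,-1) (-2,-1) (-2,0) (-3,0) (-3,-1) (-3,-2) (-2,-2)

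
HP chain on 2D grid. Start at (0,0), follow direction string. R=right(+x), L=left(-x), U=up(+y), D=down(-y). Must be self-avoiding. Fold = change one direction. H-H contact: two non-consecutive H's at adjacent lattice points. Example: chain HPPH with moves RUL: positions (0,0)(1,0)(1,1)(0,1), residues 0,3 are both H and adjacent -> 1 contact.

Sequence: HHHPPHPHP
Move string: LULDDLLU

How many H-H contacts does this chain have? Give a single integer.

Positions: [(0, 0), (-1, 0), (-1, 1), (-2, 1), (-2, 0), (-2, -1), (-3, -1), (-4, -1), (-4, 0)]
No H-H contacts found.

Answer: 0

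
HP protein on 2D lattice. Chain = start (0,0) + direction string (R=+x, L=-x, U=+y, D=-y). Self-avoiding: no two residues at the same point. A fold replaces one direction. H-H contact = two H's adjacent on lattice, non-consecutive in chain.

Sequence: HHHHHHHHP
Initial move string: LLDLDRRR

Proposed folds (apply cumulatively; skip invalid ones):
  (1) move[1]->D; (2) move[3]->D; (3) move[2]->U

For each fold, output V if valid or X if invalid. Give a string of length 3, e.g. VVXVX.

Answer: VVX

Derivation:
Initial: LLDLDRRR -> [(0, 0), (-1, 0), (-2, 0), (-2, -1), (-3, -1), (-3, -2), (-2, -2), (-1, -2), (0, -2)]
Fold 1: move[1]->D => LDDLDRRR VALID
Fold 2: move[3]->D => LDDDDRRR VALID
Fold 3: move[2]->U => LDUDDRRR INVALID (collision), skipped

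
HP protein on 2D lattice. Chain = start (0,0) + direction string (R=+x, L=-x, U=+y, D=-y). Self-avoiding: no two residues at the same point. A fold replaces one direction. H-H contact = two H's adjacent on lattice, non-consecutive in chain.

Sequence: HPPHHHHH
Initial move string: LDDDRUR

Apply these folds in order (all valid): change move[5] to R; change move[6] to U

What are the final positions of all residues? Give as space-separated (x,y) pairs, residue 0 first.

Answer: (0,0) (-1,0) (-1,-1) (-1,-2) (-1,-3) (0,-3) (1,-3) (1,-2)

Derivation:
Initial moves: LDDDRUR
Fold: move[5]->R => LDDDRRR (positions: [(0, 0), (-1, 0), (-1, -1), (-1, -2), (-1, -3), (0, -3), (1, -3), (2, -3)])
Fold: move[6]->U => LDDDRRU (positions: [(0, 0), (-1, 0), (-1, -1), (-1, -2), (-1, -3), (0, -3), (1, -3), (1, -2)])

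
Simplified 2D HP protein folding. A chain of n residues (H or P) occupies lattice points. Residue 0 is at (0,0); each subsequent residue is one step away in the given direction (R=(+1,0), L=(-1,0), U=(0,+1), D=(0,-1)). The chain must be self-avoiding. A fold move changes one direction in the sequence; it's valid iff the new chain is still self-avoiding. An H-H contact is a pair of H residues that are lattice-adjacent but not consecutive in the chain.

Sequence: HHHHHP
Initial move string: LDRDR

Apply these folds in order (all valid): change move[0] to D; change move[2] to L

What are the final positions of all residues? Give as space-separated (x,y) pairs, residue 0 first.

Answer: (0,0) (0,-1) (0,-2) (-1,-2) (-1,-3) (0,-3)

Derivation:
Initial moves: LDRDR
Fold: move[0]->D => DDRDR (positions: [(0, 0), (0, -1), (0, -2), (1, -2), (1, -3), (2, -3)])
Fold: move[2]->L => DDLDR (positions: [(0, 0), (0, -1), (0, -2), (-1, -2), (-1, -3), (0, -3)])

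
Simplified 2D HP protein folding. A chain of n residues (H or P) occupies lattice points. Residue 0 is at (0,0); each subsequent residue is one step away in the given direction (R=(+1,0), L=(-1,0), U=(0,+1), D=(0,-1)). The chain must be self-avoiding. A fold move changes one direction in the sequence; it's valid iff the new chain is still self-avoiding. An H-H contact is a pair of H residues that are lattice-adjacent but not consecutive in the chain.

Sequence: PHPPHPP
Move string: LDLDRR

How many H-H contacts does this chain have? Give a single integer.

Positions: [(0, 0), (-1, 0), (-1, -1), (-2, -1), (-2, -2), (-1, -2), (0, -2)]
No H-H contacts found.

Answer: 0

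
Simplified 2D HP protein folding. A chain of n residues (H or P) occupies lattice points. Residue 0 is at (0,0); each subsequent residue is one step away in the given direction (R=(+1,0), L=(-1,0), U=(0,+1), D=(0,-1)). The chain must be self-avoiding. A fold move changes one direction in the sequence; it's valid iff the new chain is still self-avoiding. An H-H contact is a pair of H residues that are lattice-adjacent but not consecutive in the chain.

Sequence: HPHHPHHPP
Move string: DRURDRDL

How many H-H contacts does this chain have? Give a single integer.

Positions: [(0, 0), (0, -1), (1, -1), (1, 0), (2, 0), (2, -1), (3, -1), (3, -2), (2, -2)]
H-H contact: residue 0 @(0,0) - residue 3 @(1, 0)
H-H contact: residue 2 @(1,-1) - residue 5 @(2, -1)

Answer: 2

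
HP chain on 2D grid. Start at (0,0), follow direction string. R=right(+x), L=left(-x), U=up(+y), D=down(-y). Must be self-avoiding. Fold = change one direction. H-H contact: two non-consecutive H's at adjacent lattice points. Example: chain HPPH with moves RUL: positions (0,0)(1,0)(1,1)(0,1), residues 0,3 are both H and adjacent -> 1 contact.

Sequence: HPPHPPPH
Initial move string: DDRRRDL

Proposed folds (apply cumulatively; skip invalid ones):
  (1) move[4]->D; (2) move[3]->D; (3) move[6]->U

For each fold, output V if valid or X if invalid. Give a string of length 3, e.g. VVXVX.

Initial: DDRRRDL -> [(0, 0), (0, -1), (0, -2), (1, -2), (2, -2), (3, -2), (3, -3), (2, -3)]
Fold 1: move[4]->D => DDRRDDL VALID
Fold 2: move[3]->D => DDRDDDL VALID
Fold 3: move[6]->U => DDRDDDU INVALID (collision), skipped

Answer: VVX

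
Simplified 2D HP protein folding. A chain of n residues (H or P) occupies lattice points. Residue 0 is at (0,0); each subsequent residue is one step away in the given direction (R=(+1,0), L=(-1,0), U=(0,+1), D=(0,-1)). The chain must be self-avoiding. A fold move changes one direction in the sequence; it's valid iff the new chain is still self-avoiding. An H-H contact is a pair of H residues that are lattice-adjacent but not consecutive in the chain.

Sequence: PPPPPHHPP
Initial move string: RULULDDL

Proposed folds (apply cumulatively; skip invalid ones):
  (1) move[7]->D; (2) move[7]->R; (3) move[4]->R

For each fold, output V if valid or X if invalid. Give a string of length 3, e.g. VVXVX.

Initial: RULULDDL -> [(0, 0), (1, 0), (1, 1), (0, 1), (0, 2), (-1, 2), (-1, 1), (-1, 0), (-2, 0)]
Fold 1: move[7]->D => RULULDDD VALID
Fold 2: move[7]->R => RULULDDR INVALID (collision), skipped
Fold 3: move[4]->R => RULURDDD INVALID (collision), skipped

Answer: VXX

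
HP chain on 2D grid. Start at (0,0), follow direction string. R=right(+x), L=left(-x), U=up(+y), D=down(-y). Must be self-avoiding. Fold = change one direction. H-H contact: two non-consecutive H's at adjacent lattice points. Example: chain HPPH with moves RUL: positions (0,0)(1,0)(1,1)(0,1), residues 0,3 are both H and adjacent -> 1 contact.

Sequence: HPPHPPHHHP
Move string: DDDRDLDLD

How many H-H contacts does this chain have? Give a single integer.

Positions: [(0, 0), (0, -1), (0, -2), (0, -3), (1, -3), (1, -4), (0, -4), (0, -5), (-1, -5), (-1, -6)]
H-H contact: residue 3 @(0,-3) - residue 6 @(0, -4)

Answer: 1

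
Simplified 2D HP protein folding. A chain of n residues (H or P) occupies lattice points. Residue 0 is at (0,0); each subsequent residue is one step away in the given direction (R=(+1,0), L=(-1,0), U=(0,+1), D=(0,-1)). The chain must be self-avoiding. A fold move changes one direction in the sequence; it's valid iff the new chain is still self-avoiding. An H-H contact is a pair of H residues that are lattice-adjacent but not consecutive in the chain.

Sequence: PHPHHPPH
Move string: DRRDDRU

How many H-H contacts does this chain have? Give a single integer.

Positions: [(0, 0), (0, -1), (1, -1), (2, -1), (2, -2), (2, -3), (3, -3), (3, -2)]
H-H contact: residue 4 @(2,-2) - residue 7 @(3, -2)

Answer: 1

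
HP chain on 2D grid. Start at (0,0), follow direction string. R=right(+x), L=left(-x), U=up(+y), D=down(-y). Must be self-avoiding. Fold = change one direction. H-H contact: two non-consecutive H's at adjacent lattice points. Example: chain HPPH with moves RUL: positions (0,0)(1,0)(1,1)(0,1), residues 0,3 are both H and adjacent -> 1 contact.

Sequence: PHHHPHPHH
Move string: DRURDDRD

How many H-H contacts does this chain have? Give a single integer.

Answer: 1

Derivation:
Positions: [(0, 0), (0, -1), (1, -1), (1, 0), (2, 0), (2, -1), (2, -2), (3, -2), (3, -3)]
H-H contact: residue 2 @(1,-1) - residue 5 @(2, -1)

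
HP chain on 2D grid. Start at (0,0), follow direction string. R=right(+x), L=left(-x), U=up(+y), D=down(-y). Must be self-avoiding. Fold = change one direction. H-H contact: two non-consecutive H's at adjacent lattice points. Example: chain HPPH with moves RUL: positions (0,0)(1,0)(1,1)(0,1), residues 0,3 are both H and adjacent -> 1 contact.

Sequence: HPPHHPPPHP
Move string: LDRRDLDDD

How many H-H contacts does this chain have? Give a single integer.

Positions: [(0, 0), (-1, 0), (-1, -1), (0, -1), (1, -1), (1, -2), (0, -2), (0, -3), (0, -4), (0, -5)]
H-H contact: residue 0 @(0,0) - residue 3 @(0, -1)

Answer: 1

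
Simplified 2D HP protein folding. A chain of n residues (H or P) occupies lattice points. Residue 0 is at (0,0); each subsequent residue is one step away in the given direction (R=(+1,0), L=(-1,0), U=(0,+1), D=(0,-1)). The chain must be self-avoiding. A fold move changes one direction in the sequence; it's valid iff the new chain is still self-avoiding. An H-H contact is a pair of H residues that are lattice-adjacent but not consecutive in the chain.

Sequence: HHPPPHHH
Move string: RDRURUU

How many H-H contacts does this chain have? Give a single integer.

Positions: [(0, 0), (1, 0), (1, -1), (2, -1), (2, 0), (3, 0), (3, 1), (3, 2)]
No H-H contacts found.

Answer: 0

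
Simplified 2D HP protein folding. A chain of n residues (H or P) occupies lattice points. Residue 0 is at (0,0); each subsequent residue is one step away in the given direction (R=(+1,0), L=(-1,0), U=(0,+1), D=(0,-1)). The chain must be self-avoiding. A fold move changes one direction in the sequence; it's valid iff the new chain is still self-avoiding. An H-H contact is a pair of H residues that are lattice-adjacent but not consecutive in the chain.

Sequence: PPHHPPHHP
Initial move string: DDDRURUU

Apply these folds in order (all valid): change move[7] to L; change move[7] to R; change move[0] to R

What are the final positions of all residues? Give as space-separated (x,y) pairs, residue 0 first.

Initial moves: DDDRURUU
Fold: move[7]->L => DDDRURUL (positions: [(0, 0), (0, -1), (0, -2), (0, -3), (1, -3), (1, -2), (2, -2), (2, -1), (1, -1)])
Fold: move[7]->R => DDDRURUR (positions: [(0, 0), (0, -1), (0, -2), (0, -3), (1, -3), (1, -2), (2, -2), (2, -1), (3, -1)])
Fold: move[0]->R => RDDRURUR (positions: [(0, 0), (1, 0), (1, -1), (1, -2), (2, -2), (2, -1), (3, -1), (3, 0), (4, 0)])

Answer: (0,0) (1,0) (1,-1) (1,-2) (2,-2) (2,-1) (3,-1) (3,0) (4,0)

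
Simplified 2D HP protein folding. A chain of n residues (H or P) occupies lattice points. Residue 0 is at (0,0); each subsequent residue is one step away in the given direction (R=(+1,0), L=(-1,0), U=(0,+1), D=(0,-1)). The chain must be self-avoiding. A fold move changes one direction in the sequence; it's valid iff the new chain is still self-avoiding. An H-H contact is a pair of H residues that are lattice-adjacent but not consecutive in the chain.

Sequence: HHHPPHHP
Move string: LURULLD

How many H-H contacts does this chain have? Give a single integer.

Positions: [(0, 0), (-1, 0), (-1, 1), (0, 1), (0, 2), (-1, 2), (-2, 2), (-2, 1)]
H-H contact: residue 2 @(-1,1) - residue 5 @(-1, 2)

Answer: 1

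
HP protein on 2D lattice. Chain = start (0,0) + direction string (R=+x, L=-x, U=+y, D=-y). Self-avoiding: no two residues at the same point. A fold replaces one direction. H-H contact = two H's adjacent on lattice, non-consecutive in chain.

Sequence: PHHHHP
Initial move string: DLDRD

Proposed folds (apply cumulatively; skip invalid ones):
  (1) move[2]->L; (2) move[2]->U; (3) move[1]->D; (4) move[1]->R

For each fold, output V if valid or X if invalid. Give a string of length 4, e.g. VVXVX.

Initial: DLDRD -> [(0, 0), (0, -1), (-1, -1), (-1, -2), (0, -2), (0, -3)]
Fold 1: move[2]->L => DLLRD INVALID (collision), skipped
Fold 2: move[2]->U => DLURD INVALID (collision), skipped
Fold 3: move[1]->D => DDDRD VALID
Fold 4: move[1]->R => DRDRD VALID

Answer: XXVV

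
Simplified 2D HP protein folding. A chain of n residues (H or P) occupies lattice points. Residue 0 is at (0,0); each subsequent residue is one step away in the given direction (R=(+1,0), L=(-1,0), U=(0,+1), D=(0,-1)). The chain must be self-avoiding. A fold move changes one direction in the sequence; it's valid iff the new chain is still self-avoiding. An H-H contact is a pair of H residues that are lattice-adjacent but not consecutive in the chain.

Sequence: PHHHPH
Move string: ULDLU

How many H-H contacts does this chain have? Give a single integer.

Positions: [(0, 0), (0, 1), (-1, 1), (-1, 0), (-2, 0), (-2, 1)]
H-H contact: residue 2 @(-1,1) - residue 5 @(-2, 1)

Answer: 1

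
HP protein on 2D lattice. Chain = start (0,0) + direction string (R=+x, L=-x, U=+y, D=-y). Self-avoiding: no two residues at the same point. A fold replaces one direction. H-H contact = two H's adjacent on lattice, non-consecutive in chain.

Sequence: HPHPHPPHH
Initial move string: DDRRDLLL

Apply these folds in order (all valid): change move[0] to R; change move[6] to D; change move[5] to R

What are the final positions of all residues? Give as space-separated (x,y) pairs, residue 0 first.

Answer: (0,0) (1,0) (1,-1) (2,-1) (3,-1) (3,-2) (4,-2) (4,-3) (3,-3)

Derivation:
Initial moves: DDRRDLLL
Fold: move[0]->R => RDRRDLLL (positions: [(0, 0), (1, 0), (1, -1), (2, -1), (3, -1), (3, -2), (2, -2), (1, -2), (0, -2)])
Fold: move[6]->D => RDRRDLDL (positions: [(0, 0), (1, 0), (1, -1), (2, -1), (3, -1), (3, -2), (2, -2), (2, -3), (1, -3)])
Fold: move[5]->R => RDRRDRDL (positions: [(0, 0), (1, 0), (1, -1), (2, -1), (3, -1), (3, -2), (4, -2), (4, -3), (3, -3)])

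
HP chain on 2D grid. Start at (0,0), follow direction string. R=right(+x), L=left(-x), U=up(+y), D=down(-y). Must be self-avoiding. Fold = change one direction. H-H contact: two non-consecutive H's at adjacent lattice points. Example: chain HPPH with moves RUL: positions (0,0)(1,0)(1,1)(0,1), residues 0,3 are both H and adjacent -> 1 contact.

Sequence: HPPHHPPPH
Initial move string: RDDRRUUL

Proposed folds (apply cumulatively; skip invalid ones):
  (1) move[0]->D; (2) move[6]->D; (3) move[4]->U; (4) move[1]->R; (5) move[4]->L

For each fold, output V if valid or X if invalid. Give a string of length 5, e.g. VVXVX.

Initial: RDDRRUUL -> [(0, 0), (1, 0), (1, -1), (1, -2), (2, -2), (3, -2), (3, -1), (3, 0), (2, 0)]
Fold 1: move[0]->D => DDDRRUUL VALID
Fold 2: move[6]->D => DDDRRUDL INVALID (collision), skipped
Fold 3: move[4]->U => DDDRUUUL INVALID (collision), skipped
Fold 4: move[1]->R => DRDRRUUL VALID
Fold 5: move[4]->L => DRDRLUUL INVALID (collision), skipped

Answer: VXXVX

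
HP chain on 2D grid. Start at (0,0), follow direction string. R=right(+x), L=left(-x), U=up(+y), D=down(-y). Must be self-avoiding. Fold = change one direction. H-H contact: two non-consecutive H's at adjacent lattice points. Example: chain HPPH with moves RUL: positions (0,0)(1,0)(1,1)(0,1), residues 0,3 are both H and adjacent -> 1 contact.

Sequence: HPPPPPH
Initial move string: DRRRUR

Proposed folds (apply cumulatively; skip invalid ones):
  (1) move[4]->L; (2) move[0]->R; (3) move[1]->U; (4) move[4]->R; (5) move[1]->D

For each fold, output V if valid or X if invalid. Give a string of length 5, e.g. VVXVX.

Answer: XVVVV

Derivation:
Initial: DRRRUR -> [(0, 0), (0, -1), (1, -1), (2, -1), (3, -1), (3, 0), (4, 0)]
Fold 1: move[4]->L => DRRRLR INVALID (collision), skipped
Fold 2: move[0]->R => RRRRUR VALID
Fold 3: move[1]->U => RURRUR VALID
Fold 4: move[4]->R => RURRRR VALID
Fold 5: move[1]->D => RDRRRR VALID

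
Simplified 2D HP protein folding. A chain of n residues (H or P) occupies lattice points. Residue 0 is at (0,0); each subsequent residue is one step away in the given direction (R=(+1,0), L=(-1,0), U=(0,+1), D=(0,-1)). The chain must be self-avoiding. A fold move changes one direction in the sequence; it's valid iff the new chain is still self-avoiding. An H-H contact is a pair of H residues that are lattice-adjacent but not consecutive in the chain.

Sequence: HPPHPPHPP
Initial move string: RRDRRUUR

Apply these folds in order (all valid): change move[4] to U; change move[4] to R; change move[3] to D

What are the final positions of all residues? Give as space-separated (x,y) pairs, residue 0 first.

Initial moves: RRDRRUUR
Fold: move[4]->U => RRDRUUUR (positions: [(0, 0), (1, 0), (2, 0), (2, -1), (3, -1), (3, 0), (3, 1), (3, 2), (4, 2)])
Fold: move[4]->R => RRDRRUUR (positions: [(0, 0), (1, 0), (2, 0), (2, -1), (3, -1), (4, -1), (4, 0), (4, 1), (5, 1)])
Fold: move[3]->D => RRDDRUUR (positions: [(0, 0), (1, 0), (2, 0), (2, -1), (2, -2), (3, -2), (3, -1), (3, 0), (4, 0)])

Answer: (0,0) (1,0) (2,0) (2,-1) (2,-2) (3,-2) (3,-1) (3,0) (4,0)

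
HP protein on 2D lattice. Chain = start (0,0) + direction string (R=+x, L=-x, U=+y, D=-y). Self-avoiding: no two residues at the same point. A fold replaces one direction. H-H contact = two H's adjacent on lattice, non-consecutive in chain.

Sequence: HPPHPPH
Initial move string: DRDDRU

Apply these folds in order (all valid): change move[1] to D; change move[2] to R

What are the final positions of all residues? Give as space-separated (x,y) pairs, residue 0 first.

Initial moves: DRDDRU
Fold: move[1]->D => DDDDRU (positions: [(0, 0), (0, -1), (0, -2), (0, -3), (0, -4), (1, -4), (1, -3)])
Fold: move[2]->R => DDRDRU (positions: [(0, 0), (0, -1), (0, -2), (1, -2), (1, -3), (2, -3), (2, -2)])

Answer: (0,0) (0,-1) (0,-2) (1,-2) (1,-3) (2,-3) (2,-2)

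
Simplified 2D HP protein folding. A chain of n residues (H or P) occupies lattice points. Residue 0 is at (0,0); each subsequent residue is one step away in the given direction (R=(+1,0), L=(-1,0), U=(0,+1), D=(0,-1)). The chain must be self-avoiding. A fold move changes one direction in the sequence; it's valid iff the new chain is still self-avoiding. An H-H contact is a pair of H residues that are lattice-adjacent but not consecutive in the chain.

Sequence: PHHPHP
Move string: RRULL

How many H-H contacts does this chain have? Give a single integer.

Positions: [(0, 0), (1, 0), (2, 0), (2, 1), (1, 1), (0, 1)]
H-H contact: residue 1 @(1,0) - residue 4 @(1, 1)

Answer: 1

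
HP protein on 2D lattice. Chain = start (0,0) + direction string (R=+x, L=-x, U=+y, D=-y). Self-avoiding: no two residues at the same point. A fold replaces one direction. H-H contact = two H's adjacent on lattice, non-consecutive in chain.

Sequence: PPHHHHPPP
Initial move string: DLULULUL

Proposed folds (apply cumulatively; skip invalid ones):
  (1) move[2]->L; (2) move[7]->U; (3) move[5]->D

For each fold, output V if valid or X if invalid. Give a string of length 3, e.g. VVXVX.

Answer: VVX

Derivation:
Initial: DLULULUL -> [(0, 0), (0, -1), (-1, -1), (-1, 0), (-2, 0), (-2, 1), (-3, 1), (-3, 2), (-4, 2)]
Fold 1: move[2]->L => DLLLULUL VALID
Fold 2: move[7]->U => DLLLULUU VALID
Fold 3: move[5]->D => DLLLUDUU INVALID (collision), skipped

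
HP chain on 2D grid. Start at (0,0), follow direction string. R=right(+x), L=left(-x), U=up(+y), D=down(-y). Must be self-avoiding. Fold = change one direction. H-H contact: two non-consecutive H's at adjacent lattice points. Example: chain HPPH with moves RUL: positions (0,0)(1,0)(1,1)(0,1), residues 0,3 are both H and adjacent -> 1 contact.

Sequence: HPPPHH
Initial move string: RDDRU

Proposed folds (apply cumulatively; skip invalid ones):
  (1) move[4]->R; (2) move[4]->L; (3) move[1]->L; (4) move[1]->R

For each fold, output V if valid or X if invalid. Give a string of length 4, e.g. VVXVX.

Answer: VXXV

Derivation:
Initial: RDDRU -> [(0, 0), (1, 0), (1, -1), (1, -2), (2, -2), (2, -1)]
Fold 1: move[4]->R => RDDRR VALID
Fold 2: move[4]->L => RDDRL INVALID (collision), skipped
Fold 3: move[1]->L => RLDRR INVALID (collision), skipped
Fold 4: move[1]->R => RRDRR VALID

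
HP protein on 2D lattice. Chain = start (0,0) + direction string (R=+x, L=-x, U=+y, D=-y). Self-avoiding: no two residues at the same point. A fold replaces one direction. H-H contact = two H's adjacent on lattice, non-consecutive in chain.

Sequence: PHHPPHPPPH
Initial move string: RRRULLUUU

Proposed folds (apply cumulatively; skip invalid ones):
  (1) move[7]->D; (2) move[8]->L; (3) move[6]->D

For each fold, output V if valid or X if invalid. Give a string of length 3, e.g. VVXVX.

Initial: RRRULLUUU -> [(0, 0), (1, 0), (2, 0), (3, 0), (3, 1), (2, 1), (1, 1), (1, 2), (1, 3), (1, 4)]
Fold 1: move[7]->D => RRRULLUDU INVALID (collision), skipped
Fold 2: move[8]->L => RRRULLUUL VALID
Fold 3: move[6]->D => RRRULLDUL INVALID (collision), skipped

Answer: XVX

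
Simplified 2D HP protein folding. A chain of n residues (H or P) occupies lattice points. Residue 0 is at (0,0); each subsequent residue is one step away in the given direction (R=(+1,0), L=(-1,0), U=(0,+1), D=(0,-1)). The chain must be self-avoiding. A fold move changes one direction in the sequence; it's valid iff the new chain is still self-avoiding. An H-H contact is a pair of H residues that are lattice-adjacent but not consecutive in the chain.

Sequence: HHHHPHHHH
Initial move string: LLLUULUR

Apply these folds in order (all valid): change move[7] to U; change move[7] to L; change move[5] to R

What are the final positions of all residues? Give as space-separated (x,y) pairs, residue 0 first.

Initial moves: LLLUULUR
Fold: move[7]->U => LLLUULUU (positions: [(0, 0), (-1, 0), (-2, 0), (-3, 0), (-3, 1), (-3, 2), (-4, 2), (-4, 3), (-4, 4)])
Fold: move[7]->L => LLLUULUL (positions: [(0, 0), (-1, 0), (-2, 0), (-3, 0), (-3, 1), (-3, 2), (-4, 2), (-4, 3), (-5, 3)])
Fold: move[5]->R => LLLUURUL (positions: [(0, 0), (-1, 0), (-2, 0), (-3, 0), (-3, 1), (-3, 2), (-2, 2), (-2, 3), (-3, 3)])

Answer: (0,0) (-1,0) (-2,0) (-3,0) (-3,1) (-3,2) (-2,2) (-2,3) (-3,3)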